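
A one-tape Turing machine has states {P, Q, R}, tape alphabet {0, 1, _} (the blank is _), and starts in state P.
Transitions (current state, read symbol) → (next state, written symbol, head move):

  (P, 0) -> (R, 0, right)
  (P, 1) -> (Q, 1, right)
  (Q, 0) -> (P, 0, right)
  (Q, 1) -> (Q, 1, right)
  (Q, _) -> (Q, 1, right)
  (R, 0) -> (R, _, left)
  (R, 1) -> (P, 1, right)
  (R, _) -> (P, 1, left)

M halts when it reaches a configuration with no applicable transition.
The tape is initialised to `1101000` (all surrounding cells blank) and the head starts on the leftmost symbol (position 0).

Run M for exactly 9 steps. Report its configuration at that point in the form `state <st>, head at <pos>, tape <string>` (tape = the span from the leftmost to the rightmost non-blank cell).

P | [1]101000   read 1 → write 1, move right, go to Q
Q | 1[1]01000   read 1 → write 1, move right, go to Q
Q | 11[0]1000   read 0 → write 0, move right, go to P
P | 110[1]000   read 1 → write 1, move right, go to Q
Q | 1101[0]00   read 0 → write 0, move right, go to P
P | 11010[0]0   read 0 → write 0, move right, go to R
R | 110100[0]   read 0 → write _, move left, go to R
R | 11010[0]_   read 0 → write _, move left, go to R
R | 1101[0]__   read 0 → write _, move left, go to R
R | 110[1]___
After 9 steps: state R, head at 3, tape 1101.

state R, head at 3, tape 1101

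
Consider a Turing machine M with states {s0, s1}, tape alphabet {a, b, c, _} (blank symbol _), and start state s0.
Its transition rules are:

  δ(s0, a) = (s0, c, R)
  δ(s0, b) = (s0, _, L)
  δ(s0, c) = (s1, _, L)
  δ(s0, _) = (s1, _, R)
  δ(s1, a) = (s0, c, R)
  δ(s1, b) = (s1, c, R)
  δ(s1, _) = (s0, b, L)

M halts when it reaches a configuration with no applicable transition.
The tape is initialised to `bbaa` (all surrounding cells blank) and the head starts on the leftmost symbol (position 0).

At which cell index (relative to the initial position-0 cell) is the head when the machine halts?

state=s0 head=0 tape=_[b]baa___   (s0,b)→(s0,_,L)
state=s0 head=-1 tape=[_]_baa___   (s0,_)→(s1,_,R)
state=s1 head=0 tape=_[_]baa___   (s1,_)→(s0,b,L)
state=s0 head=-1 tape=[_]bbaa___   (s0,_)→(s1,_,R)
state=s1 head=0 tape=_[b]baa___   (s1,b)→(s1,c,R)
state=s1 head=1 tape=_c[b]aa___   (s1,b)→(s1,c,R)
state=s1 head=2 tape=_cc[a]a___   (s1,a)→(s0,c,R)
state=s0 head=3 tape=_ccc[a]___   (s0,a)→(s0,c,R)
state=s0 head=4 tape=_cccc[_]__   (s0,_)→(s1,_,R)
state=s1 head=5 tape=_cccc_[_]_   (s1,_)→(s0,b,L)
state=s0 head=4 tape=_cccc[_]b_   (s0,_)→(s1,_,R)
state=s1 head=5 tape=_cccc_[b]_   (s1,b)→(s1,c,R)
state=s1 head=6 tape=_cccc_c[_]   (s1,_)→(s0,b,L)
state=s0 head=5 tape=_cccc_[c]b   (s0,c)→(s1,_,L)
state=s1 head=4 tape=_cccc[_]_b   (s1,_)→(s0,b,L)
state=s0 head=3 tape=_ccc[c]b_b   (s0,c)→(s1,_,L)
state=s1 head=2 tape=_cc[c]_b_b
At halt the head is at cell 2.

2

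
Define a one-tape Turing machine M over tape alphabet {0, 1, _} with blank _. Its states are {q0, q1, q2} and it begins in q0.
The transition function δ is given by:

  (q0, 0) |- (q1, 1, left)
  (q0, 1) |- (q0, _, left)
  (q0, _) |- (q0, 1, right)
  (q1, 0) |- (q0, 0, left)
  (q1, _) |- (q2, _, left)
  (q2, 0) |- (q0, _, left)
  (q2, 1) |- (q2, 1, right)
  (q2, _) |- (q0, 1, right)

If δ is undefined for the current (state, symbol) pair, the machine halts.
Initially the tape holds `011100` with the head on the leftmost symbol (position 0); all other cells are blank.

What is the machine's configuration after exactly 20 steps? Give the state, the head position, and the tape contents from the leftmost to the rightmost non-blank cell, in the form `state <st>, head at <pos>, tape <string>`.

state q0, head at 0, tape 1111__1100

q0 | ____[0]11100   read 0 → write 1, move left, go to q1
q1 | ___[_]111100   read _ → write _, move left, go to q2
q2 | __[_]_111100   read _ → write 1, move right, go to q0
q0 | __1[_]111100   read _ → write 1, move right, go to q0
q0 | __11[1]11100   read 1 → write _, move left, go to q0
q0 | __1[1]_11100   read 1 → write _, move left, go to q0
q0 | __[1]__11100   read 1 → write _, move left, go to q0
q0 | _[_]___11100   read _ → write 1, move right, go to q0
q0 | _1[_]__11100   read _ → write 1, move right, go to q0
q0 | _11[_]_11100   read _ → write 1, move right, go to q0
q0 | _111[_]11100   read _ → write 1, move right, go to q0
q0 | _1111[1]1100   read 1 → write _, move left, go to q0
q0 | _111[1]_1100   read 1 → write _, move left, go to q0
q0 | _11[1]__1100   read 1 → write _, move left, go to q0
q0 | _1[1]___1100   read 1 → write _, move left, go to q0
q0 | _[1]____1100   read 1 → write _, move left, go to q0
q0 | [_]_____1100   read _ → write 1, move right, go to q0
q0 | 1[_]____1100   read _ → write 1, move right, go to q0
q0 | 11[_]___1100   read _ → write 1, move right, go to q0
q0 | 111[_]__1100   read _ → write 1, move right, go to q0
q0 | 1111[_]_1100
After 20 steps: state q0, head at 0, tape 1111__1100.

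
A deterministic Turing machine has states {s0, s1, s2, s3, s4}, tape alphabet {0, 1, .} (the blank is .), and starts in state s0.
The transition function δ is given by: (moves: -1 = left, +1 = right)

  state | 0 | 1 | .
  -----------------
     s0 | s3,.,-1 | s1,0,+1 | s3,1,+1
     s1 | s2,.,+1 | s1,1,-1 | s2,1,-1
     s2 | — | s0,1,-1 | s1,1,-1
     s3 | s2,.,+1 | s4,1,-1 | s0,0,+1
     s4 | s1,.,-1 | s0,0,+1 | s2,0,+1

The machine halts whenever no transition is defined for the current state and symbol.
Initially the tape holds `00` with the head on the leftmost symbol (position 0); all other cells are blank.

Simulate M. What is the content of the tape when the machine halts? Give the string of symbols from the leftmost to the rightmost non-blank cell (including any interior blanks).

s0 | ..[0]0..   read 0 → write ., move -1, go to s3
s3 | .[.].0..   read . → write 0, move +1, go to s0
s0 | .0[.]0..   read . → write 1, move +1, go to s3
s3 | .01[0]..   read 0 → write ., move +1, go to s2
s2 | .01.[.].   read . → write 1, move -1, go to s1
s1 | .01[.]1.   read . → write 1, move -1, go to s2
s2 | .0[1]11.   read 1 → write 1, move -1, go to s0
s0 | .[0]111.   read 0 → write ., move -1, go to s3
s3 | [.].111.   read . → write 0, move +1, go to s0
s0 | 0[.]111.   read . → write 1, move +1, go to s3
s3 | 01[1]11.   read 1 → write 1, move -1, go to s4
s4 | 0[1]111.   read 1 → write 0, move +1, go to s0
s0 | 00[1]11.   read 1 → write 0, move +1, go to s1
s1 | 000[1]1.   read 1 → write 1, move -1, go to s1
s1 | 00[0]11.   read 0 → write ., move +1, go to s2
s2 | 00.[1]1.   read 1 → write 1, move -1, go to s0
s0 | 00[.]11.   read . → write 1, move +1, go to s3
s3 | 001[1]1.   read 1 → write 1, move -1, go to s4
s4 | 00[1]11.   read 1 → write 0, move +1, go to s0
s0 | 000[1]1.   read 1 → write 0, move +1, go to s1
s1 | 0000[1].   read 1 → write 1, move -1, go to s1
s1 | 000[0]1.   read 0 → write ., move +1, go to s2
s2 | 000.[1].   read 1 → write 1, move -1, go to s0
s0 | 000[.]1.   read . → write 1, move +1, go to s3
s3 | 0001[1].   read 1 → write 1, move -1, go to s4
s4 | 000[1]1.   read 1 → write 0, move +1, go to s0
s0 | 0000[1].   read 1 → write 0, move +1, go to s1
s1 | 00000[.]   read . → write 1, move -1, go to s2
s2 | 0000[0]1
The non-blank tape span at halt is 000001.

000001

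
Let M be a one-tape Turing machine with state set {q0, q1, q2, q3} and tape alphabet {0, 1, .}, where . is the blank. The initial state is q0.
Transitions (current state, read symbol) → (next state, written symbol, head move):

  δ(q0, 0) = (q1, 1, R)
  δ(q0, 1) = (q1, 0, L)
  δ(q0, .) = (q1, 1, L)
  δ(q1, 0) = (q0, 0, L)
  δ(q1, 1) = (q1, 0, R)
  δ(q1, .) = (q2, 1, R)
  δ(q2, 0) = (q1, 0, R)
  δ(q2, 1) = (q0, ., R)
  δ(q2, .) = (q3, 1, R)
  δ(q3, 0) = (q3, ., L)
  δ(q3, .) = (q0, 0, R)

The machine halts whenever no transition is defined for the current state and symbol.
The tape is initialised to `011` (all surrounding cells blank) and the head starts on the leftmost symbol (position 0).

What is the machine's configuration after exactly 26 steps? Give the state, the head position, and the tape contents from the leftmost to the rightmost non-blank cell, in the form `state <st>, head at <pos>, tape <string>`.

state q0, head at 0, tape 10000001

state=q0 head=0 tape=.[0]11....   (q0,0)→(q1,1,R)
state=q1 head=1 tape=.1[1]1....   (q1,1)→(q1,0,R)
state=q1 head=2 tape=.10[1]....   (q1,1)→(q1,0,R)
state=q1 head=3 tape=.100[.]...   (q1,.)→(q2,1,R)
state=q2 head=4 tape=.1001[.]..   (q2,.)→(q3,1,R)
state=q3 head=5 tape=.10011[.].   (q3,.)→(q0,0,R)
state=q0 head=6 tape=.100110[.]   (q0,.)→(q1,1,L)
state=q1 head=5 tape=.10011[0]1   (q1,0)→(q0,0,L)
state=q0 head=4 tape=.1001[1]01   (q0,1)→(q1,0,L)
state=q1 head=3 tape=.100[1]001   (q1,1)→(q1,0,R)
state=q1 head=4 tape=.1000[0]01   (q1,0)→(q0,0,L)
state=q0 head=3 tape=.100[0]001   (q0,0)→(q1,1,R)
state=q1 head=4 tape=.1001[0]01   (q1,0)→(q0,0,L)
state=q0 head=3 tape=.100[1]001   (q0,1)→(q1,0,L)
state=q1 head=2 tape=.10[0]0001   (q1,0)→(q0,0,L)
state=q0 head=1 tape=.1[0]00001   (q0,0)→(q1,1,R)
state=q1 head=2 tape=.11[0]0001   (q1,0)→(q0,0,L)
state=q0 head=1 tape=.1[1]00001   (q0,1)→(q1,0,L)
state=q1 head=0 tape=.[1]000001   (q1,1)→(q1,0,R)
state=q1 head=1 tape=.0[0]00001   (q1,0)→(q0,0,L)
state=q0 head=0 tape=.[0]000001   (q0,0)→(q1,1,R)
state=q1 head=1 tape=.1[0]00001   (q1,0)→(q0,0,L)
state=q0 head=0 tape=.[1]000001   (q0,1)→(q1,0,L)
state=q1 head=-1 tape=[.]0000001   (q1,.)→(q2,1,R)
state=q2 head=0 tape=1[0]000001   (q2,0)→(q1,0,R)
state=q1 head=1 tape=10[0]00001   (q1,0)→(q0,0,L)
state=q0 head=0 tape=1[0]000001
After 26 steps: state q0, head at 0, tape 10000001.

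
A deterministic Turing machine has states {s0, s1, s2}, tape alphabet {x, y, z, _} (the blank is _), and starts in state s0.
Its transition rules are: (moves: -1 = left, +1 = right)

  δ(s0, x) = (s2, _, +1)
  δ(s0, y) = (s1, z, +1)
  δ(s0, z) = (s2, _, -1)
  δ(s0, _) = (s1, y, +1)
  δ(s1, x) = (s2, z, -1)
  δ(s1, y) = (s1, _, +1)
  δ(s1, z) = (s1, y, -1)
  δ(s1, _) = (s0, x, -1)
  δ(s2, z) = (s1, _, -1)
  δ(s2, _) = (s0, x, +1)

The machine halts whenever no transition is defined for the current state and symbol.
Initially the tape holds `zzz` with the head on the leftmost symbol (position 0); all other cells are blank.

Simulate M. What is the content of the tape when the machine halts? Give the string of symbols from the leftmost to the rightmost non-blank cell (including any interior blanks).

xyzy

s0 | _[z]zz   read z → write _, move -1, go to s2
s2 | [_]_zz   read _ → write x, move +1, go to s0
s0 | x[_]zz   read _ → write y, move +1, go to s1
s1 | xy[z]z   read z → write y, move -1, go to s1
s1 | x[y]yz   read y → write _, move +1, go to s1
s1 | x_[y]z   read y → write _, move +1, go to s1
s1 | x__[z]   read z → write y, move -1, go to s1
s1 | x_[_]y   read _ → write x, move -1, go to s0
s0 | x[_]xy   read _ → write y, move +1, go to s1
s1 | xy[x]y   read x → write z, move -1, go to s2
s2 | x[y]zy
The non-blank tape span at halt is xyzy.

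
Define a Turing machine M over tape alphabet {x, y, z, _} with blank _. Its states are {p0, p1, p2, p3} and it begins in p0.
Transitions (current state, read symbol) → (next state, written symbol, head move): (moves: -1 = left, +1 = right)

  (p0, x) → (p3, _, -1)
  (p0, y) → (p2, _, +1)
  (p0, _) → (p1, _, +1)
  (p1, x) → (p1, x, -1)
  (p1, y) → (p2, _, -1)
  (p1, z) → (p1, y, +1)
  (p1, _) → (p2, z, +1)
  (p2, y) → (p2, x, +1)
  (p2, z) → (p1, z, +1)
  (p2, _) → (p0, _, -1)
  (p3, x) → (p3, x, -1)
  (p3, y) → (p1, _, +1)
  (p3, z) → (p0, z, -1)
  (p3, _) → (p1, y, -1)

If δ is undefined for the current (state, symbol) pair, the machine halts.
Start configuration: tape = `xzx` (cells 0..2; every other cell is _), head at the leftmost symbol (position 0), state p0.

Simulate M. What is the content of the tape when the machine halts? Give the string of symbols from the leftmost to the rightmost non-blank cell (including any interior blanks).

p0 | ___[x]zx   read x → write _, move -1, go to p3
p3 | __[_]_zx   read _ → write y, move -1, go to p1
p1 | _[_]y_zx   read _ → write z, move +1, go to p2
p2 | _z[y]_zx   read y → write x, move +1, go to p2
p2 | _zx[_]zx   read _ → write _, move -1, go to p0
p0 | _z[x]_zx   read x → write _, move -1, go to p3
p3 | _[z]__zx   read z → write z, move -1, go to p0
p0 | [_]z__zx   read _ → write _, move +1, go to p1
p1 | _[z]__zx   read z → write y, move +1, go to p1
p1 | _y[_]_zx   read _ → write z, move +1, go to p2
p2 | _yz[_]zx   read _ → write _, move -1, go to p0
p0 | _y[z]_zx
The non-blank tape span at halt is yz_zx.

yz_zx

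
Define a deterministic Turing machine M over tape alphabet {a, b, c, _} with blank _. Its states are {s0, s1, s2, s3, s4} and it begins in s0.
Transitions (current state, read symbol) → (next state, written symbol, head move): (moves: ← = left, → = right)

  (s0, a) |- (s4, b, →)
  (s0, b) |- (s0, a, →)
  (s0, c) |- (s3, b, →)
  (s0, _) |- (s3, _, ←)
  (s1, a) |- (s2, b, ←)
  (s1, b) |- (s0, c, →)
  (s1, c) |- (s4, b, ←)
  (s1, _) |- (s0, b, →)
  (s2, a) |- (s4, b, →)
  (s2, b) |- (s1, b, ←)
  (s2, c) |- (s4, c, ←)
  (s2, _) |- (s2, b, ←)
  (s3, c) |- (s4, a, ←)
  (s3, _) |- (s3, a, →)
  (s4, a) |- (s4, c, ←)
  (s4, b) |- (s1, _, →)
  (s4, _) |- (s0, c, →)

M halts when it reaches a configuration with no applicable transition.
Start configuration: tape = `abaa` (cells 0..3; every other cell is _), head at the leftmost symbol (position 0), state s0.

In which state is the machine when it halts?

s0 | _[a]baa___   read a → write b, move →, go to s4
s4 | _b[b]aa___   read b → write _, move →, go to s1
s1 | _b_[a]a___   read a → write b, move ←, go to s2
s2 | _b[_]ba___   read _ → write b, move ←, go to s2
s2 | _[b]bba___   read b → write b, move ←, go to s1
s1 | [_]bbba___   read _ → write b, move →, go to s0
s0 | b[b]bba___   read b → write a, move →, go to s0
s0 | ba[b]ba___   read b → write a, move →, go to s0
s0 | baa[b]a___   read b → write a, move →, go to s0
s0 | baaa[a]___   read a → write b, move →, go to s4
s4 | baaab[_]__   read _ → write c, move →, go to s0
s0 | baaabc[_]_   read _ → write _, move ←, go to s3
s3 | baaab[c]__   read c → write a, move ←, go to s4
s4 | baaa[b]a__   read b → write _, move →, go to s1
s1 | baaa_[a]__   read a → write b, move ←, go to s2
s2 | baaa[_]b__   read _ → write b, move ←, go to s2
s2 | baa[a]bb__   read a → write b, move →, go to s4
s4 | baab[b]b__   read b → write _, move →, go to s1
s1 | baab_[b]__   read b → write c, move →, go to s0
s0 | baab_c[_]_   read _ → write _, move ←, go to s3
s3 | baab_[c]__   read c → write a, move ←, go to s4
s4 | baab[_]a__   read _ → write c, move →, go to s0
s0 | baabc[a]__   read a → write b, move →, go to s4
s4 | baabcb[_]_   read _ → write c, move →, go to s0
s0 | baabcbc[_]   read _ → write _, move ←, go to s3
s3 | baabcb[c]_   read c → write a, move ←, go to s4
s4 | baabc[b]a_   read b → write _, move →, go to s1
s1 | baabc_[a]_   read a → write b, move ←, go to s2
s2 | baabc[_]b_   read _ → write b, move ←, go to s2
s2 | baab[c]bb_   read c → write c, move ←, go to s4
s4 | baa[b]cbb_   read b → write _, move →, go to s1
s1 | baa_[c]bb_   read c → write b, move ←, go to s4
s4 | baa[_]bbb_   read _ → write c, move →, go to s0
s0 | baac[b]bb_   read b → write a, move →, go to s0
s0 | baaca[b]b_   read b → write a, move →, go to s0
s0 | baacaa[b]_   read b → write a, move →, go to s0
s0 | baacaaa[_]   read _ → write _, move ←, go to s3
s3 | baacaa[a]_
No transition is defined for (s3, a); M halts in state s3.

s3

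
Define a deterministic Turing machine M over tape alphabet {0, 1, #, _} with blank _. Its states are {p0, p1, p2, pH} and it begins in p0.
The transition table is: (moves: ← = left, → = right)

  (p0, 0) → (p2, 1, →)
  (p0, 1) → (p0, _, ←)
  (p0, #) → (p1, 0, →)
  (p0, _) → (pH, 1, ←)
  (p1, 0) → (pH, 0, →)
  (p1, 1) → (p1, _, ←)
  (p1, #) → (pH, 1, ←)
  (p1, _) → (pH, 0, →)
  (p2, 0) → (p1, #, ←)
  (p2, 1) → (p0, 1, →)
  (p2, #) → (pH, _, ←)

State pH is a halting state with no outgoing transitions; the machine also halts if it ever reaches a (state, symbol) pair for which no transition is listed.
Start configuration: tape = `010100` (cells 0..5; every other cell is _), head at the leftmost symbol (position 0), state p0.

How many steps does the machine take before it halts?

state=p0 head=0 tape=_[0]10100   (p0,0)→(p2,1,→)
state=p2 head=1 tape=_1[1]0100   (p2,1)→(p0,1,→)
state=p0 head=2 tape=_11[0]100   (p0,0)→(p2,1,→)
state=p2 head=3 tape=_111[1]00   (p2,1)→(p0,1,→)
state=p0 head=4 tape=_1111[0]0   (p0,0)→(p2,1,→)
state=p2 head=5 tape=_11111[0]   (p2,0)→(p1,#,←)
state=p1 head=4 tape=_1111[1]#   (p1,1)→(p1,_,←)
state=p1 head=3 tape=_111[1]_#   (p1,1)→(p1,_,←)
state=p1 head=2 tape=_11[1]__#   (p1,1)→(p1,_,←)
state=p1 head=1 tape=_1[1]___#   (p1,1)→(p1,_,←)
state=p1 head=0 tape=_[1]____#   (p1,1)→(p1,_,←)
state=p1 head=-1 tape=[_]_____#   (p1,_)→(pH,0,→)
state=pH head=0 tape=0[_]____#
M halts after 12 transitions.

12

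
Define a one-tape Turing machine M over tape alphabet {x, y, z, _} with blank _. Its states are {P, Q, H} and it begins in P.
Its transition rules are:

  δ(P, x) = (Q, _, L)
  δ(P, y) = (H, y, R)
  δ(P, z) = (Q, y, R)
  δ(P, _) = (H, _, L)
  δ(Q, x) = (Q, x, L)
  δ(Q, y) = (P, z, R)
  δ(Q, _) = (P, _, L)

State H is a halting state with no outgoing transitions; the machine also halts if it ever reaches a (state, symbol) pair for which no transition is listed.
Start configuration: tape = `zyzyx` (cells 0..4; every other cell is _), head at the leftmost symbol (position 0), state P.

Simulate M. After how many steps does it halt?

P | [z]yzyx   read z → write y, move R, go to Q
Q | y[y]zyx   read y → write z, move R, go to P
P | yz[z]yx   read z → write y, move R, go to Q
Q | yzy[y]x   read y → write z, move R, go to P
P | yzyz[x]   read x → write _, move L, go to Q
Q | yzy[z]_
M halts after 5 transitions.

5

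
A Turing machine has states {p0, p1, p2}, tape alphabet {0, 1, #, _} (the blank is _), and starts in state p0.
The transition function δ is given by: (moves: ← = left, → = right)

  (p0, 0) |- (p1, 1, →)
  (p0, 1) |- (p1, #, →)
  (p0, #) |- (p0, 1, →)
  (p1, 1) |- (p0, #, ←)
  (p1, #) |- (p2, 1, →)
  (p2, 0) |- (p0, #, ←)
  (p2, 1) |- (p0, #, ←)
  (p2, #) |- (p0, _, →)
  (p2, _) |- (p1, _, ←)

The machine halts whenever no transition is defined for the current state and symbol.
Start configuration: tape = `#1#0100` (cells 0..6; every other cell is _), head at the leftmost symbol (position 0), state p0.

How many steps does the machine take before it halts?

19

p0 | [#]1#0100_   read # → write 1, move →, go to p0
p0 | 1[1]#0100_   read 1 → write #, move →, go to p1
p1 | 1#[#]0100_   read # → write 1, move →, go to p2
p2 | 1#1[0]100_   read 0 → write #, move ←, go to p0
p0 | 1#[1]#100_   read 1 → write #, move →, go to p1
p1 | 1##[#]100_   read # → write 1, move →, go to p2
p2 | 1##1[1]00_   read 1 → write #, move ←, go to p0
p0 | 1##[1]#00_   read 1 → write #, move →, go to p1
p1 | 1###[#]00_   read # → write 1, move →, go to p2
p2 | 1###1[0]0_   read 0 → write #, move ←, go to p0
p0 | 1###[1]#0_   read 1 → write #, move →, go to p1
p1 | 1####[#]0_   read # → write 1, move →, go to p2
p2 | 1####1[0]_   read 0 → write #, move ←, go to p0
p0 | 1####[1]#_   read 1 → write #, move →, go to p1
p1 | 1#####[#]_   read # → write 1, move →, go to p2
p2 | 1#####1[_]   read _ → write _, move ←, go to p1
p1 | 1#####[1]_   read 1 → write #, move ←, go to p0
p0 | 1####[#]#_   read # → write 1, move →, go to p0
p0 | 1####1[#]_   read # → write 1, move →, go to p0
p0 | 1####11[_]
M halts after 19 transitions.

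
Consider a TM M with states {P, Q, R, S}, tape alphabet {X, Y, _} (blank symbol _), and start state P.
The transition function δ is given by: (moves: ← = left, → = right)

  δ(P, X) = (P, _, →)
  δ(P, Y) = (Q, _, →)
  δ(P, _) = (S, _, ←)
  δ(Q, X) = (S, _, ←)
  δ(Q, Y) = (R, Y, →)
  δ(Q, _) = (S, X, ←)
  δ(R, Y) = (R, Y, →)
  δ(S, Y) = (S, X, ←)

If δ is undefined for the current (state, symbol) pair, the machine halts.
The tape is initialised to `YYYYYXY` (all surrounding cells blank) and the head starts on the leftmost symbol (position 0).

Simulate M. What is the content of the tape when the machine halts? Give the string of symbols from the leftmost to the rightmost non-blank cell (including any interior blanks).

YYYYXY

state=P head=0 tape=[Y]YYYYXY   (P,Y)→(Q,_,→)
state=Q head=1 tape=_[Y]YYYXY   (Q,Y)→(R,Y,→)
state=R head=2 tape=_Y[Y]YYXY   (R,Y)→(R,Y,→)
state=R head=3 tape=_YY[Y]YXY   (R,Y)→(R,Y,→)
state=R head=4 tape=_YYY[Y]XY   (R,Y)→(R,Y,→)
state=R head=5 tape=_YYYY[X]Y
The non-blank tape span at halt is YYYYXY.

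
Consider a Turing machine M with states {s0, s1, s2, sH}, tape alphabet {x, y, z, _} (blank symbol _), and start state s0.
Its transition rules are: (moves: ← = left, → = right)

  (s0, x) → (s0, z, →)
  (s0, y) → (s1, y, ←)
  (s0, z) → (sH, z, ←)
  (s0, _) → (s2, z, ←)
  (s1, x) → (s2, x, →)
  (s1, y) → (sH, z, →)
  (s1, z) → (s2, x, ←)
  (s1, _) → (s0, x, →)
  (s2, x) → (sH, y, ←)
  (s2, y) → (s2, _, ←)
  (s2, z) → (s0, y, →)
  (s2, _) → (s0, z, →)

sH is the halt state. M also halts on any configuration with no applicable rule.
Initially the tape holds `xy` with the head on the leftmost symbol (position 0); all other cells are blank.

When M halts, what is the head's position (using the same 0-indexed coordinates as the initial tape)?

s0 | __[x]y   read x → write z, move →, go to s0
s0 | __z[y]   read y → write y, move ←, go to s1
s1 | __[z]y   read z → write x, move ←, go to s2
s2 | _[_]xy   read _ → write z, move →, go to s0
s0 | _z[x]y   read x → write z, move →, go to s0
s0 | _zz[y]   read y → write y, move ←, go to s1
s1 | _z[z]y   read z → write x, move ←, go to s2
s2 | _[z]xy   read z → write y, move →, go to s0
s0 | _y[x]y   read x → write z, move →, go to s0
s0 | _yz[y]   read y → write y, move ←, go to s1
s1 | _y[z]y   read z → write x, move ←, go to s2
s2 | _[y]xy   read y → write _, move ←, go to s2
s2 | [_]_xy   read _ → write z, move →, go to s0
s0 | z[_]xy   read _ → write z, move ←, go to s2
s2 | [z]zxy   read z → write y, move →, go to s0
s0 | y[z]xy   read z → write z, move ←, go to sH
sH | [y]zxy
At halt the head is at cell -2.

-2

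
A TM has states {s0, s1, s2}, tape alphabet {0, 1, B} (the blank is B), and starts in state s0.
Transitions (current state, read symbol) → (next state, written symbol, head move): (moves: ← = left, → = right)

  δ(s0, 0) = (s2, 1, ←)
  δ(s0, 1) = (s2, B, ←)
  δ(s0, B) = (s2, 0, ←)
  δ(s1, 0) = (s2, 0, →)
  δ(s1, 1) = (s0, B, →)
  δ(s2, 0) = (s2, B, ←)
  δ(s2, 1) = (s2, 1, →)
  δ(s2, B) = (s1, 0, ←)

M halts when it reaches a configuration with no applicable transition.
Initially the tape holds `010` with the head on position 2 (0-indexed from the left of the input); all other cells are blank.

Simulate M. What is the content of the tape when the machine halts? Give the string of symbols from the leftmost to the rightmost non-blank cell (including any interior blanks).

0BB11

s0 | BB01[0]B   read 0 → write 1, move ←, go to s2
s2 | BB0[1]1B   read 1 → write 1, move →, go to s2
s2 | BB01[1]B   read 1 → write 1, move →, go to s2
s2 | BB011[B]   read B → write 0, move ←, go to s1
s1 | BB01[1]0   read 1 → write B, move →, go to s0
s0 | BB01B[0]   read 0 → write 1, move ←, go to s2
s2 | BB01[B]1   read B → write 0, move ←, go to s1
s1 | BB0[1]01   read 1 → write B, move →, go to s0
s0 | BB0B[0]1   read 0 → write 1, move ←, go to s2
s2 | BB0[B]11   read B → write 0, move ←, go to s1
s1 | BB[0]011   read 0 → write 0, move →, go to s2
s2 | BB0[0]11   read 0 → write B, move ←, go to s2
s2 | BB[0]B11   read 0 → write B, move ←, go to s2
s2 | B[B]BB11   read B → write 0, move ←, go to s1
s1 | [B]0BB11
The non-blank tape span at halt is 0BB11.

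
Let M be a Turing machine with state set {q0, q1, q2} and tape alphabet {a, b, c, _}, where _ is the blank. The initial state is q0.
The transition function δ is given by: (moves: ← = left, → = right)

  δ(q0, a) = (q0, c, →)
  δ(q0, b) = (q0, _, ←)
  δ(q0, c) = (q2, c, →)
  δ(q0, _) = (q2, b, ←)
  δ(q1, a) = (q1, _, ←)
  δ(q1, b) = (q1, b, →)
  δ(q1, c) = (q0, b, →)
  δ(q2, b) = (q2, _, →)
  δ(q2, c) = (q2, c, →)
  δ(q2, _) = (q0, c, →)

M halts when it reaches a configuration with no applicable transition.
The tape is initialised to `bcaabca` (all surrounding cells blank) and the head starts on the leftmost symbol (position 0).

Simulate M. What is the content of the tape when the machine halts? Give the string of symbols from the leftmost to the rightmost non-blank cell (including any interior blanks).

q0 | __[b]caabca   read b → write _, move ←, go to q0
q0 | _[_]_caabca   read _ → write b, move ←, go to q2
q2 | [_]b_caabca   read _ → write c, move →, go to q0
q0 | c[b]_caabca   read b → write _, move ←, go to q0
q0 | [c]__caabca   read c → write c, move →, go to q2
q2 | c[_]_caabca   read _ → write c, move →, go to q0
q0 | cc[_]caabca   read _ → write b, move ←, go to q2
q2 | c[c]bcaabca   read c → write c, move →, go to q2
q2 | cc[b]caabca   read b → write _, move →, go to q2
q2 | cc_[c]aabca   read c → write c, move →, go to q2
q2 | cc_c[a]abca
The non-blank tape span at halt is cc_caabca.

cc_caabca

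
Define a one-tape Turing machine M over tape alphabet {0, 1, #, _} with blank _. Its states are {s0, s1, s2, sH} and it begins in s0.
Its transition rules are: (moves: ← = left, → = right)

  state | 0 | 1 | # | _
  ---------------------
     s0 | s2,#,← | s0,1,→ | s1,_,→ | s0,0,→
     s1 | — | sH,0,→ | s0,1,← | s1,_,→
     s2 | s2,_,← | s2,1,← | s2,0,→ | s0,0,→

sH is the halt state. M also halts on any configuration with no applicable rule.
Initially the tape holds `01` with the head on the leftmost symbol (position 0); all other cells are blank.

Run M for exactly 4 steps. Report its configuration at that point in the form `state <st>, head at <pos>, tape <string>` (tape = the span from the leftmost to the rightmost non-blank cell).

state sH, head at 2, tape 0_0

s0 | _[0]1_   read 0 → write #, move ←, go to s2
s2 | [_]#1_   read _ → write 0, move →, go to s0
s0 | 0[#]1_   read # → write _, move →, go to s1
s1 | 0_[1]_   read 1 → write 0, move →, go to sH
sH | 0_0[_]
After 4 steps: state sH, head at 2, tape 0_0.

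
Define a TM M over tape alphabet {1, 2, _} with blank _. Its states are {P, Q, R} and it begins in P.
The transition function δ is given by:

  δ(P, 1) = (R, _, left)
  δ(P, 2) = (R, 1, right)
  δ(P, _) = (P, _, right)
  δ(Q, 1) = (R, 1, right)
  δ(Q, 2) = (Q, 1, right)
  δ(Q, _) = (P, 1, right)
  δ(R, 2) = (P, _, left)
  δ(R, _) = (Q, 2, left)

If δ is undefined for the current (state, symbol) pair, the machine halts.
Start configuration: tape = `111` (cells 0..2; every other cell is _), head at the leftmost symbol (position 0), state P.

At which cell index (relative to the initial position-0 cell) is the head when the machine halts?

P | __[1]11   read 1 → write _, move left, go to R
R | _[_]_11   read _ → write 2, move left, go to Q
Q | [_]2_11   read _ → write 1, move right, go to P
P | 1[2]_11   read 2 → write 1, move right, go to R
R | 11[_]11   read _ → write 2, move left, go to Q
Q | 1[1]211   read 1 → write 1, move right, go to R
R | 11[2]11   read 2 → write _, move left, go to P
P | 1[1]_11   read 1 → write _, move left, go to R
R | [1]__11
At halt the head is at cell -2.

-2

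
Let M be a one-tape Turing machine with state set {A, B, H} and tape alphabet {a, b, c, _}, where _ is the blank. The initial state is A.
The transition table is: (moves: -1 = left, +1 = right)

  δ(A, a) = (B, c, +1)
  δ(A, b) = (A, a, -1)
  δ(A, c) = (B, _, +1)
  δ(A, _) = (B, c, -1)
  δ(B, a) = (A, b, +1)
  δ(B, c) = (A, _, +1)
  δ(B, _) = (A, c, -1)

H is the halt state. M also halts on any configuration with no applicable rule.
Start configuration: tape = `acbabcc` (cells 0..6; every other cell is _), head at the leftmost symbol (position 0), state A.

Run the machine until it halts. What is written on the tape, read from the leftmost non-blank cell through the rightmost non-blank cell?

state=A head=0 tape=[a]cbabcc   (A,a)→(B,c,+1)
state=B head=1 tape=c[c]babcc   (B,c)→(A,_,+1)
state=A head=2 tape=c_[b]abcc   (A,b)→(A,a,-1)
state=A head=1 tape=c[_]aabcc   (A,_)→(B,c,-1)
state=B head=0 tape=[c]caabcc   (B,c)→(A,_,+1)
state=A head=1 tape=_[c]aabcc   (A,c)→(B,_,+1)
state=B head=2 tape=__[a]abcc   (B,a)→(A,b,+1)
state=A head=3 tape=__b[a]bcc   (A,a)→(B,c,+1)
state=B head=4 tape=__bc[b]cc
The non-blank tape span at halt is bcbcc.

bcbcc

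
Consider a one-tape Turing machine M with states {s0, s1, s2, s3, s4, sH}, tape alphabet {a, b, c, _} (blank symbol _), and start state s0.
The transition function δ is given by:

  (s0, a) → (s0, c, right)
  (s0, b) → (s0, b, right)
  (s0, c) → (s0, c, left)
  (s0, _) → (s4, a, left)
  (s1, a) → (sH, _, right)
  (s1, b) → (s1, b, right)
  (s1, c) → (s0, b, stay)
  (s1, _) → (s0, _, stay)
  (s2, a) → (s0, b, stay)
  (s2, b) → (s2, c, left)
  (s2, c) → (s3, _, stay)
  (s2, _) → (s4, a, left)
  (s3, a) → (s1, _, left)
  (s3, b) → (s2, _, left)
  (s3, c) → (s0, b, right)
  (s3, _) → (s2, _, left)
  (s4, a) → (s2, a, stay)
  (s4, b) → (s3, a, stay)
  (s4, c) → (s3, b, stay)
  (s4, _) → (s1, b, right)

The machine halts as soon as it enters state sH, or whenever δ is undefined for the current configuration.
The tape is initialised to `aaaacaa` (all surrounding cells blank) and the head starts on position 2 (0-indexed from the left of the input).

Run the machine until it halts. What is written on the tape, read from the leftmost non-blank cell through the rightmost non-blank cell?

b_cccccaa

state=s0 head=2 tape=__aa[a]acaa   (s0,a)→(s0,c,right)
state=s0 head=3 tape=__aac[a]caa   (s0,a)→(s0,c,right)
state=s0 head=4 tape=__aacc[c]aa   (s0,c)→(s0,c,left)
state=s0 head=3 tape=__aac[c]caa   (s0,c)→(s0,c,left)
state=s0 head=2 tape=__aa[c]ccaa   (s0,c)→(s0,c,left)
state=s0 head=1 tape=__a[a]cccaa   (s0,a)→(s0,c,right)
state=s0 head=2 tape=__ac[c]ccaa   (s0,c)→(s0,c,left)
state=s0 head=1 tape=__a[c]cccaa   (s0,c)→(s0,c,left)
state=s0 head=0 tape=__[a]ccccaa   (s0,a)→(s0,c,right)
state=s0 head=1 tape=__c[c]cccaa   (s0,c)→(s0,c,left)
state=s0 head=0 tape=__[c]ccccaa   (s0,c)→(s0,c,left)
state=s0 head=-1 tape=_[_]cccccaa   (s0,_)→(s4,a,left)
state=s4 head=-2 tape=[_]acccccaa   (s4,_)→(s1,b,right)
state=s1 head=-1 tape=b[a]cccccaa   (s1,a)→(sH,_,right)
state=sH head=0 tape=b_[c]ccccaa
The non-blank tape span at halt is b_cccccaa.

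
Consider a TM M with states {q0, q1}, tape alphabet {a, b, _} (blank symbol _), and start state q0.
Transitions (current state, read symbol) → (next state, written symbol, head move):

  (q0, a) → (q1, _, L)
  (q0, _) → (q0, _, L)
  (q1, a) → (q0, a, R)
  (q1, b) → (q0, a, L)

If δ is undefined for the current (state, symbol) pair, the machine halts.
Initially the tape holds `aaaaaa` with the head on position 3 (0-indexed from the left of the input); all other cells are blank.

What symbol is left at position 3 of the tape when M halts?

q0 | _aaa[a]aa   read a → write _, move L, go to q1
q1 | _aa[a]_aa   read a → write a, move R, go to q0
q0 | _aaa[_]aa   read _ → write _, move L, go to q0
q0 | _aa[a]_aa   read a → write _, move L, go to q1
q1 | _a[a]__aa   read a → write a, move R, go to q0
q0 | _aa[_]_aa   read _ → write _, move L, go to q0
q0 | _a[a]__aa   read a → write _, move L, go to q1
q1 | _[a]___aa   read a → write a, move R, go to q0
q0 | _a[_]__aa   read _ → write _, move L, go to q0
q0 | _[a]___aa   read a → write _, move L, go to q1
q1 | [_]____aa
Cell 3 holds _ when M halts.

_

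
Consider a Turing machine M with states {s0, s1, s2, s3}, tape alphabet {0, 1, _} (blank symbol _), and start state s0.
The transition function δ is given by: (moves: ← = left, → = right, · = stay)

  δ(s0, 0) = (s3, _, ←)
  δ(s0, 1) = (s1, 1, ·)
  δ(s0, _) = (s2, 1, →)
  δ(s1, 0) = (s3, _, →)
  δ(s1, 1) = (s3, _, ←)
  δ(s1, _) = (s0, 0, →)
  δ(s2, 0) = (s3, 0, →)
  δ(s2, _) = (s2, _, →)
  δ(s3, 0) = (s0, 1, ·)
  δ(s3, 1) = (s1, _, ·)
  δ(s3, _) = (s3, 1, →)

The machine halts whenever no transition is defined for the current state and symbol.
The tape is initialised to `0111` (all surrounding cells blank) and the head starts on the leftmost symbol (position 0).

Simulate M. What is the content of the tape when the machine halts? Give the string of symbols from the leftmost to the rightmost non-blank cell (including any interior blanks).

101_1

s0 | _[0]111   read 0 → write _, move ←, go to s3
s3 | [_]_111   read _ → write 1, move →, go to s3
s3 | 1[_]111   read _ → write 1, move →, go to s3
s3 | 11[1]11   read 1 → write _, move ·, go to s1
s1 | 11[_]11   read _ → write 0, move →, go to s0
s0 | 110[1]1   read 1 → write 1, move ·, go to s1
s1 | 110[1]1   read 1 → write _, move ←, go to s3
s3 | 11[0]_1   read 0 → write 1, move ·, go to s0
s0 | 11[1]_1   read 1 → write 1, move ·, go to s1
s1 | 11[1]_1   read 1 → write _, move ←, go to s3
s3 | 1[1]__1   read 1 → write _, move ·, go to s1
s1 | 1[_]__1   read _ → write 0, move →, go to s0
s0 | 10[_]_1   read _ → write 1, move →, go to s2
s2 | 101[_]1   read _ → write _, move →, go to s2
s2 | 101_[1]
The non-blank tape span at halt is 101_1.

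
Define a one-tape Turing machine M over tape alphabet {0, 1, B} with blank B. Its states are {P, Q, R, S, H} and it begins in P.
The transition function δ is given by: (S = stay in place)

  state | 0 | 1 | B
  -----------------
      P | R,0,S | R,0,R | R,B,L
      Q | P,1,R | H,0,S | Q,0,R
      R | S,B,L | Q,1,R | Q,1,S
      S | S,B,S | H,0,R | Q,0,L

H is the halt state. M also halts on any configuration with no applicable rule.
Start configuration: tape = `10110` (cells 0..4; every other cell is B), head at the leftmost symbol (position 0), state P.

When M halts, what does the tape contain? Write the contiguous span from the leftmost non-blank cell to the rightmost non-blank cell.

P | B[1]0110   read 1 → write 0, move R, go to R
R | B0[0]110   read 0 → write B, move L, go to S
S | B[0]B110   read 0 → write B, move S, go to S
S | B[B]B110   read B → write 0, move L, go to Q
Q | [B]0B110   read B → write 0, move R, go to Q
Q | 0[0]B110   read 0 → write 1, move R, go to P
P | 01[B]110   read B → write B, move L, go to R
R | 0[1]B110   read 1 → write 1, move R, go to Q
Q | 01[B]110   read B → write 0, move R, go to Q
Q | 010[1]10   read 1 → write 0, move S, go to H
H | 010[0]10
The non-blank tape span at halt is 010010.

010010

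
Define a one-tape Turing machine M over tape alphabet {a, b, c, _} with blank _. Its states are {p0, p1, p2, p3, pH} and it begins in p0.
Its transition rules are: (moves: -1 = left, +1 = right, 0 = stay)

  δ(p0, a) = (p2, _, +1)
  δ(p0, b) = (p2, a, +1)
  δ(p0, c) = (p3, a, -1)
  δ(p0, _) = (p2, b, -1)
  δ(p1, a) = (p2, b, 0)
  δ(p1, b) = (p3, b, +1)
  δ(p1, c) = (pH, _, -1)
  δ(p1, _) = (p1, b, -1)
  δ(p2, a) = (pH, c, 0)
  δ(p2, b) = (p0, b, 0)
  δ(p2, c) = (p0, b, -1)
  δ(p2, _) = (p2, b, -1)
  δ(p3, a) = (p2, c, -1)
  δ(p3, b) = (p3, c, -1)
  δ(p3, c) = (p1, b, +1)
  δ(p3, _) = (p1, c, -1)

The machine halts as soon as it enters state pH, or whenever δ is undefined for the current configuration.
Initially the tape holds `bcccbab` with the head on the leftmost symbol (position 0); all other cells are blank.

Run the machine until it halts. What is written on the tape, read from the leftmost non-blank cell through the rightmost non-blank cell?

state=p0 head=0 tape=[b]cccbab   (p0,b)→(p2,a,+1)
state=p2 head=1 tape=a[c]ccbab   (p2,c)→(p0,b,-1)
state=p0 head=0 tape=[a]bccbab   (p0,a)→(p2,_,+1)
state=p2 head=1 tape=_[b]ccbab   (p2,b)→(p0,b,0)
state=p0 head=1 tape=_[b]ccbab   (p0,b)→(p2,a,+1)
state=p2 head=2 tape=_a[c]cbab   (p2,c)→(p0,b,-1)
state=p0 head=1 tape=_[a]bcbab   (p0,a)→(p2,_,+1)
state=p2 head=2 tape=__[b]cbab   (p2,b)→(p0,b,0)
state=p0 head=2 tape=__[b]cbab   (p0,b)→(p2,a,+1)
state=p2 head=3 tape=__a[c]bab   (p2,c)→(p0,b,-1)
state=p0 head=2 tape=__[a]bbab   (p0,a)→(p2,_,+1)
state=p2 head=3 tape=___[b]bab   (p2,b)→(p0,b,0)
state=p0 head=3 tape=___[b]bab   (p0,b)→(p2,a,+1)
state=p2 head=4 tape=___a[b]ab   (p2,b)→(p0,b,0)
state=p0 head=4 tape=___a[b]ab   (p0,b)→(p2,a,+1)
state=p2 head=5 tape=___aa[a]b   (p2,a)→(pH,c,0)
state=pH head=5 tape=___aa[c]b
The non-blank tape span at halt is aacb.

aacb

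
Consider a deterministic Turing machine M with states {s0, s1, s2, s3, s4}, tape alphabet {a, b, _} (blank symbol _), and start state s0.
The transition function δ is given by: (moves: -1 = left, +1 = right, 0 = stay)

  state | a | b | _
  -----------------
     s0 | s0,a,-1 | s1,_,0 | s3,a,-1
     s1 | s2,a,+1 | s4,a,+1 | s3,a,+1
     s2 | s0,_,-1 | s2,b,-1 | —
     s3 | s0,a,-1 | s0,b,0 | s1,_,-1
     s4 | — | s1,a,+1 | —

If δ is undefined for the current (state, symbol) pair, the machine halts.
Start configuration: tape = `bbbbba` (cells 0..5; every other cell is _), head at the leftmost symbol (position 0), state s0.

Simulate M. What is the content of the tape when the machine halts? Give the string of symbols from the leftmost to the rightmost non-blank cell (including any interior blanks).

a_aaaaaaa

s0 | ___[b]bbbba   read b → write _, move 0, go to s1
s1 | ___[_]bbbba   read _ → write a, move +1, go to s3
s3 | ___a[b]bbba   read b → write b, move 0, go to s0
s0 | ___a[b]bbba   read b → write _, move 0, go to s1
s1 | ___a[_]bbba   read _ → write a, move +1, go to s3
s3 | ___aa[b]bba   read b → write b, move 0, go to s0
s0 | ___aa[b]bba   read b → write _, move 0, go to s1
s1 | ___aa[_]bba   read _ → write a, move +1, go to s3
s3 | ___aaa[b]ba   read b → write b, move 0, go to s0
s0 | ___aaa[b]ba   read b → write _, move 0, go to s1
s1 | ___aaa[_]ba   read _ → write a, move +1, go to s3
s3 | ___aaaa[b]a   read b → write b, move 0, go to s0
s0 | ___aaaa[b]a   read b → write _, move 0, go to s1
s1 | ___aaaa[_]a   read _ → write a, move +1, go to s3
s3 | ___aaaaa[a]   read a → write a, move -1, go to s0
s0 | ___aaaa[a]a   read a → write a, move -1, go to s0
s0 | ___aaa[a]aa   read a → write a, move -1, go to s0
s0 | ___aa[a]aaa   read a → write a, move -1, go to s0
s0 | ___a[a]aaaa   read a → write a, move -1, go to s0
s0 | ___[a]aaaaa   read a → write a, move -1, go to s0
s0 | __[_]aaaaaa   read _ → write a, move -1, go to s3
s3 | _[_]aaaaaaa   read _ → write _, move -1, go to s1
s1 | [_]_aaaaaaa   read _ → write a, move +1, go to s3
s3 | a[_]aaaaaaa   read _ → write _, move -1, go to s1
s1 | [a]_aaaaaaa   read a → write a, move +1, go to s2
s2 | a[_]aaaaaaa
The non-blank tape span at halt is a_aaaaaaa.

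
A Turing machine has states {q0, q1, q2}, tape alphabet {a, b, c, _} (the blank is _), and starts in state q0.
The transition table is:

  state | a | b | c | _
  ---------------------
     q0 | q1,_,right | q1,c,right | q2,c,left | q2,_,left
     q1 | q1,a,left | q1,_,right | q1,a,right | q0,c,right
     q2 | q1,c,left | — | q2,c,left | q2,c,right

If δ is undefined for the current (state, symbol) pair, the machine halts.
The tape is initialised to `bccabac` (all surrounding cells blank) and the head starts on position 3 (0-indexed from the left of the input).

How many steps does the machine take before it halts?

19

state=q0 head=3 tape=bcc[a]bac__   (q0,a)→(q1,_,right)
state=q1 head=4 tape=bcc_[b]ac__   (q1,b)→(q1,_,right)
state=q1 head=5 tape=bcc__[a]c__   (q1,a)→(q1,a,left)
state=q1 head=4 tape=bcc_[_]ac__   (q1,_)→(q0,c,right)
state=q0 head=5 tape=bcc_c[a]c__   (q0,a)→(q1,_,right)
state=q1 head=6 tape=bcc_c_[c]__   (q1,c)→(q1,a,right)
state=q1 head=7 tape=bcc_c_a[_]_   (q1,_)→(q0,c,right)
state=q0 head=8 tape=bcc_c_ac[_]   (q0,_)→(q2,_,left)
state=q2 head=7 tape=bcc_c_a[c]_   (q2,c)→(q2,c,left)
state=q2 head=6 tape=bcc_c_[a]c_   (q2,a)→(q1,c,left)
state=q1 head=5 tape=bcc_c[_]cc_   (q1,_)→(q0,c,right)
state=q0 head=6 tape=bcc_cc[c]c_   (q0,c)→(q2,c,left)
state=q2 head=5 tape=bcc_c[c]cc_   (q2,c)→(q2,c,left)
state=q2 head=4 tape=bcc_[c]ccc_   (q2,c)→(q2,c,left)
state=q2 head=3 tape=bcc[_]cccc_   (q2,_)→(q2,c,right)
state=q2 head=4 tape=bccc[c]ccc_   (q2,c)→(q2,c,left)
state=q2 head=3 tape=bcc[c]cccc_   (q2,c)→(q2,c,left)
state=q2 head=2 tape=bc[c]ccccc_   (q2,c)→(q2,c,left)
state=q2 head=1 tape=b[c]cccccc_   (q2,c)→(q2,c,left)
state=q2 head=0 tape=[b]ccccccc_
M halts after 19 transitions.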